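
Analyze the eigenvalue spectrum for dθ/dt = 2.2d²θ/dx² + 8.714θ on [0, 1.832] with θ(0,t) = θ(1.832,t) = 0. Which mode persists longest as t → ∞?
Eigenvalues: λₙ = 2.2n²π²/1.832² - 8.714.
First three modes:
  n=1: λ₁ = 2.2π²/1.832² - 8.714 ≈ -2.244
  n=2: λ₂ = 8.8π²/1.832² - 8.714 ≈ 17.164
  n=3: λ₃ = 19.8π²/1.832² - 8.714 ≈ 49.512
Since 2.2π²/1.832² ≈ 6.47 < 8.714, λ₁ < 0.
The n=1 mode grows fastest (−λₙ is largest for n=1) → dominates.
Asymptotic: θ ~ c₁ sin(πx/1.832) e^{2.244t} (exponential growth at rate −λ₁ ≈ 2.244).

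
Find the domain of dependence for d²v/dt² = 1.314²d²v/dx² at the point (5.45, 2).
Domain of dependence: [2.822, 8.078]. Signals travel at speed 1.314, so data within |x - 5.45| ≤ 1.314·2 = 2.628 can reach the point.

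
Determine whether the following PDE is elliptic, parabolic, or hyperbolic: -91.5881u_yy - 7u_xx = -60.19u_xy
Rewriting in standard form: -7u_xx + 60.19u_xy - 91.5881u_yy = 0. Coefficients: A = -7, B = 60.19, C = -91.5881. B² - 4AC = 1058.3693, which is positive, so the equation is hyperbolic.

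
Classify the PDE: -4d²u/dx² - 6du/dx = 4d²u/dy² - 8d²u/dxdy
Rewriting in standard form: -4d²u/dx² + 8d²u/dxdy - 4d²u/dy² - 6du/dx = 0. A = -4, B = 8, C = -4. Discriminant B² - 4AC = 0. Since 0 = 0, parabolic.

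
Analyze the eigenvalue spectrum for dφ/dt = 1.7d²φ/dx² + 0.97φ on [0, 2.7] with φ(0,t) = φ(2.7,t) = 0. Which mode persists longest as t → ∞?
Eigenvalues: λₙ = 1.7n²π²/2.7² - 0.97.
First three modes:
  n=1: λ₁ = 1.7π²/2.7² - 0.97 ≈ 1.332
  n=2: λ₂ = 6.8π²/2.7² - 0.97 ≈ 8.236
  n=3: λ₃ = 15.3π²/2.7² - 0.97 ≈ 19.744
Since 1.7π²/2.7² ≈ 2.302 > 0.97, all λₙ > 0.
The n=1 mode decays slowest → dominates as t → ∞.
Asymptotic: φ ~ c₁ sin(πx/2.7) e^{-λ₁t} with decay rate λ₁ ≈ 1.332.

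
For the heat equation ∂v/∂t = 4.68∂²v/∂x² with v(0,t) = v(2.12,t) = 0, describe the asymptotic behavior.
v → 0. Heat diffuses out through both boundaries.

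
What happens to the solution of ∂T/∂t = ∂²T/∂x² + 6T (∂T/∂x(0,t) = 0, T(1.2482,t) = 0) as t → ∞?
T grows unboundedly. Reaction dominates diffusion (r=6 > κπ²/(4L²)≈1.58); solution grows exponentially.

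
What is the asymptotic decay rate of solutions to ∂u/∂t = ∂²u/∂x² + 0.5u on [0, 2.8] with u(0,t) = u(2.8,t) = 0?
Eigenvalues: λₙ = n²π²/2.8² - 0.5.
First three modes:
  n=1: λ₁ = π²/2.8² - 0.5 ≈ 0.759
  n=2: λ₂ = 4π²/2.8² - 0.5 ≈ 4.536
  n=3: λ₃ = 9π²/2.8² - 0.5 ≈ 10.83
Since π²/2.8² ≈ 1.259 > 0.5, all λₙ > 0.
The n=1 mode decays slowest → dominates as t → ∞.
Asymptotic: u ~ c₁ sin(πx/2.8) e^{-λ₁t} with decay rate λ₁ ≈ 0.759.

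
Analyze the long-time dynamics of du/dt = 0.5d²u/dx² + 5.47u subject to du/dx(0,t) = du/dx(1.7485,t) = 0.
Long-time behavior: u grows unboundedly. With Neumann BCs the constant mode has diffusion eigenvalue 0, so any r > 0 makes it grow like e^(5.47t); solution grows exponentially.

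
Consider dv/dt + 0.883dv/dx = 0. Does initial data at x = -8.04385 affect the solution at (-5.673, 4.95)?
No. Only data at x = -10.04385 affects (-5.673, 4.95). Advection has one-way propagation along characteristics.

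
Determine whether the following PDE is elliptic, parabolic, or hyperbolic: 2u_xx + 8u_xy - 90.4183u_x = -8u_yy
Rewriting in standard form: 2u_xx + 8u_xy + 8u_yy - 90.4183u_x = 0. Coefficients: A = 2, B = 8, C = 8. B² - 4AC = 0, which is zero, so the equation is parabolic.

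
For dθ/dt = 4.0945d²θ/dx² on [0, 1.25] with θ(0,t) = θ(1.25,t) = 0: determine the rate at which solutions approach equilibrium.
Eigenvalues: λₙ = 4.0945n²π²/1.25².
First three modes:
  n=1: λ₁ = 4.0945π²/1.25² ≈ 25.863
  n=2: λ₂ = 16.378π²/1.25² ≈ 103.452 (4× faster decay)
  n=3: λ₃ = 36.8505π²/1.25² ≈ 232.768 (9× faster decay)
As t → ∞, higher modes decay exponentially faster. The n=1 mode dominates: θ ~ c₁ sin(πx/1.25) e^{-λ₁t}.
Decay rate: λ₁ = 4.0945π²/1.25² ≈ 25.863.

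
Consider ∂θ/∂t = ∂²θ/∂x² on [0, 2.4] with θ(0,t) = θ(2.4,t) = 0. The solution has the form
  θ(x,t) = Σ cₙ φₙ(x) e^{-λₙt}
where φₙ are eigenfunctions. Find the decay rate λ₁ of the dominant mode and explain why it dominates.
Eigenvalues: λₙ = n²π²/2.4².
First three modes:
  n=1: λ₁ = π²/2.4² ≈ 1.713
  n=2: λ₂ = 4π²/2.4² ≈ 6.854 (4× faster decay)
  n=3: λ₃ = 9π²/2.4² ≈ 15.421 (9× faster decay)
As t → ∞, higher modes decay exponentially faster. The n=1 mode dominates: θ ~ c₁ sin(πx/2.4) e^{-λ₁t}.
Decay rate: λ₁ = π²/2.4² ≈ 1.713.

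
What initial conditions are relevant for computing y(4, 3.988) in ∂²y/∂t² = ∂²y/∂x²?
Domain of dependence: [0.012, 7.988]. Signals travel at speed 1, so data within |x - 4| ≤ 1·3.988 = 3.988 can reach the point.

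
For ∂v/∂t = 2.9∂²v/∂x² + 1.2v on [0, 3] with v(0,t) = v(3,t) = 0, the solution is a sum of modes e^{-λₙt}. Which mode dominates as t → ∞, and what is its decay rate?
Eigenvalues: λₙ = 2.9n²π²/3² - 1.2.
First three modes:
  n=1: λ₁ = 2.9π²/3² - 1.2 ≈ 1.98
  n=2: λ₂ = 11.6π²/3² - 1.2 ≈ 11.521
  n=3: λ₃ = 26.1π²/3² - 1.2 ≈ 27.422
Since 2.9π²/3² ≈ 3.18 > 1.2, all λₙ > 0.
The n=1 mode decays slowest → dominates as t → ∞.
Asymptotic: v ~ c₁ sin(πx/3) e^{-λ₁t} with decay rate λ₁ ≈ 1.98.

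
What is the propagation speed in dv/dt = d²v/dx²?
Infinite. The heat equation is parabolic, not hyperbolic, so disturbances propagate instantly.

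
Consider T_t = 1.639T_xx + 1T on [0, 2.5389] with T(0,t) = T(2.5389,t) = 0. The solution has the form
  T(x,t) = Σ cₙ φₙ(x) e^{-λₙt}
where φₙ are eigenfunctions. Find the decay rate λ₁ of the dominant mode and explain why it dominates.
Eigenvalues: λₙ = 1.639n²π²/2.5389² - 1.
First three modes:
  n=1: λ₁ = 1.639π²/2.5389² - 1 ≈ 1.51
  n=2: λ₂ = 6.556π²/2.5389² - 1 ≈ 9.038
  n=3: λ₃ = 14.751π²/2.5389² - 1 ≈ 21.586
Since 1.639π²/2.5389² ≈ 2.51 > 1, all λₙ > 0.
The n=1 mode decays slowest → dominates as t → ∞.
Asymptotic: T ~ c₁ sin(πx/2.5389) e^{-λ₁t} with decay rate λ₁ ≈ 1.51.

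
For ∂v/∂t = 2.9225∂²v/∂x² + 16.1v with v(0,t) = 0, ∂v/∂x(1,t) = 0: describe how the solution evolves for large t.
v grows unboundedly. Reaction dominates diffusion (r=16.1 > κπ²/(4L²)≈7.21); solution grows exponentially.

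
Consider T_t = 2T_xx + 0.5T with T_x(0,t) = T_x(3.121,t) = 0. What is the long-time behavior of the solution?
As t → ∞, T grows unboundedly. With Neumann BCs the constant mode has diffusion eigenvalue 0, so any r > 0 makes it grow like e^(0.5t); solution grows exponentially.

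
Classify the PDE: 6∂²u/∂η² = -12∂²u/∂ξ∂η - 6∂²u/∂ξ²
Rewriting in standard form: 6∂²u/∂ξ² + 12∂²u/∂ξ∂η + 6∂²u/∂η² = 0. A = 6, B = 12, C = 6. Discriminant B² - 4AC = 0. Since 0 = 0, parabolic.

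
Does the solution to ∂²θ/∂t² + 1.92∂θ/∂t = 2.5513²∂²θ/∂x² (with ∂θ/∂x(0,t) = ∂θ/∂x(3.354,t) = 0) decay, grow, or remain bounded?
θ → constant (steady state). Damping (γ=1.92) dissipates the nonconstant modes; with Neumann BCs the spatial average obeys M''+γM'=0 and tends to a finite limit.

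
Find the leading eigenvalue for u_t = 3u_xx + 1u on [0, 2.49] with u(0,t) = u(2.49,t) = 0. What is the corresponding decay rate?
Eigenvalues: λₙ = 3n²π²/2.49² - 1.
First three modes:
  n=1: λ₁ = 3π²/2.49² - 1 ≈ 3.776
  n=2: λ₂ = 12π²/2.49² - 1 ≈ 18.102
  n=3: λ₃ = 27π²/2.49² - 1 ≈ 41.98
Since 3π²/2.49² ≈ 4.776 > 1, all λₙ > 0.
The n=1 mode decays slowest → dominates as t → ∞.
Asymptotic: u ~ c₁ sin(πx/2.49) e^{-λ₁t} with decay rate λ₁ ≈ 3.776.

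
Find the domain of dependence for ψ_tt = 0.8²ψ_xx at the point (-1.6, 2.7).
Domain of dependence: [-3.76, 0.56]. Signals travel at speed 0.8, so data within |x - -1.6| ≤ 0.8·2.7 = 2.16 can reach the point.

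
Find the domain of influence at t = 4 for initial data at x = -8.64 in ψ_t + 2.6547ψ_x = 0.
At x = 1.9788. The characteristic carries data from (-8.64, 0) to (1.9788, 4).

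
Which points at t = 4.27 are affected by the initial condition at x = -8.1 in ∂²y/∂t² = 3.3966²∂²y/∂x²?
Domain of influence: [-22.603482, 6.403482]. Data at x = -8.1 spreads outward at speed 3.3966.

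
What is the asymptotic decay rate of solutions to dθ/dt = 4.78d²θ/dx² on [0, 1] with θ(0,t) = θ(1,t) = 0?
Eigenvalues: λₙ = 4.78n²π².
First three modes:
  n=1: λ₁ = 4.78π² ≈ 47.177
  n=2: λ₂ = 19.12π² ≈ 188.707 (4× faster decay)
  n=3: λ₃ = 43.02π² ≈ 424.59 (9× faster decay)
As t → ∞, higher modes decay exponentially faster. The n=1 mode dominates: θ ~ c₁ sin(πx) e^{-λ₁t}.
Decay rate: λ₁ = 4.78π² ≈ 47.177.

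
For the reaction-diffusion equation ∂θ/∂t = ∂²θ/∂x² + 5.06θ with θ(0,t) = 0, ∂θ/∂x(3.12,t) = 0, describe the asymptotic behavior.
θ grows unboundedly. Reaction dominates diffusion (r=5.06 > κπ²/(4L²)≈0.25); solution grows exponentially.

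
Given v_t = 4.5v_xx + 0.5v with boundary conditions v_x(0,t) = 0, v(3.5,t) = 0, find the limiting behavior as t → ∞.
v → 0. Diffusion dominates reaction (r=0.5 < κπ²/(4L²)≈0.91); solution decays.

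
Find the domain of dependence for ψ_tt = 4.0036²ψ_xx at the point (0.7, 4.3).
Domain of dependence: [-16.51548, 17.91548]. Signals travel at speed 4.0036, so data within |x - 0.7| ≤ 4.0036·4.3 = 17.21548 can reach the point.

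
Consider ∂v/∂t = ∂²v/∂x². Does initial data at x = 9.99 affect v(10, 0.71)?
Yes, for any finite x. The heat equation has infinite propagation speed, so all initial data affects all points at any t > 0.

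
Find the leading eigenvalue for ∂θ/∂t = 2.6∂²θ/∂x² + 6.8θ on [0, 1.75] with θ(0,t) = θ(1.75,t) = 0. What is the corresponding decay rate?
Eigenvalues: λₙ = 2.6n²π²/1.75² - 6.8.
First three modes:
  n=1: λ₁ = 2.6π²/1.75² - 6.8 ≈ 1.579
  n=2: λ₂ = 10.4π²/1.75² - 6.8 ≈ 26.716
  n=3: λ₃ = 23.4π²/1.75² - 6.8 ≈ 68.612
Since 2.6π²/1.75² ≈ 8.379 > 6.8, all λₙ > 0.
The n=1 mode decays slowest → dominates as t → ∞.
Asymptotic: θ ~ c₁ sin(πx/1.75) e^{-λ₁t} with decay rate λ₁ ≈ 1.579.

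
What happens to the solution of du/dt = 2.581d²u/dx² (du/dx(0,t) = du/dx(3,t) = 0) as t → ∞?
u → constant (steady state). Heat is conserved (no flux at boundaries); solution approaches the spatial average.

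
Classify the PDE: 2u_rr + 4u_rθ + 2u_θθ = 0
A = 2, B = 4, C = 2. Discriminant B² - 4AC = 0. Since 0 = 0, parabolic.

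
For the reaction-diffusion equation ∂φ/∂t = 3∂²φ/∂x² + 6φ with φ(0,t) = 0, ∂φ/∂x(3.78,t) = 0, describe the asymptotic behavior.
φ grows unboundedly. Reaction dominates diffusion (r=6 > κπ²/(4L²)≈0.52); solution grows exponentially.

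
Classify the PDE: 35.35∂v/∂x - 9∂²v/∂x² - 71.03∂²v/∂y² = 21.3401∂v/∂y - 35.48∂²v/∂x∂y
Rewriting in standard form: -9∂²v/∂x² + 35.48∂²v/∂x∂y - 71.03∂²v/∂y² + 35.35∂v/∂x - 21.3401∂v/∂y = 0. A = -9, B = 35.48, C = -71.03. Discriminant B² - 4AC = -1298.2496. Since -1298.2496 < 0, elliptic.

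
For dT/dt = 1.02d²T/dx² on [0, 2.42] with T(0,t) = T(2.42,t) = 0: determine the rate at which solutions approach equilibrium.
Eigenvalues: λₙ = 1.02n²π²/2.42².
First three modes:
  n=1: λ₁ = 1.02π²/2.42² ≈ 1.719
  n=2: λ₂ = 4.08π²/2.42² ≈ 6.876 (4× faster decay)
  n=3: λ₃ = 9.18π²/2.42² ≈ 15.471 (9× faster decay)
As t → ∞, higher modes decay exponentially faster. The n=1 mode dominates: T ~ c₁ sin(πx/2.42) e^{-λ₁t}.
Decay rate: λ₁ = 1.02π²/2.42² ≈ 1.719.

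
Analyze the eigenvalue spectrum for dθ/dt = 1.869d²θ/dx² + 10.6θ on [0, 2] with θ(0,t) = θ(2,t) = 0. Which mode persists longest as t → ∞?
Eigenvalues: λₙ = 1.869n²π²/2² - 10.6.
First three modes:
  n=1: λ₁ = 1.869π²/2² - 10.6 ≈ -5.988
  n=2: λ₂ = 7.476π²/2² - 10.6 ≈ 7.846
  n=3: λ₃ = 16.821π²/2² - 10.6 ≈ 30.904
Since 1.869π²/2² ≈ 4.612 < 10.6, λ₁ < 0.
The n=1 mode grows fastest (−λₙ is largest for n=1) → dominates.
Asymptotic: θ ~ c₁ sin(πx/2) e^{5.988t} (exponential growth at rate −λ₁ ≈ 5.988).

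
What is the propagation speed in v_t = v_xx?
Infinite. The heat equation is parabolic, not hyperbolic, so disturbances propagate instantly.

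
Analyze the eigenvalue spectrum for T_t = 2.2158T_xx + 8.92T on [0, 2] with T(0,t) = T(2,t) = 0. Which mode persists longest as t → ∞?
Eigenvalues: λₙ = 2.2158n²π²/2² - 8.92.
First three modes:
  n=1: λ₁ = 2.2158π²/2² - 8.92 ≈ -3.453
  n=2: λ₂ = 8.8632π²/2² - 8.92 ≈ 12.949
  n=3: λ₃ = 19.9422π²/2² - 8.92 ≈ 40.285
Since 2.2158π²/2² ≈ 5.467 < 8.92, λ₁ < 0.
The n=1 mode grows fastest (−λₙ is largest for n=1) → dominates.
Asymptotic: T ~ c₁ sin(πx/2) e^{3.453t} (exponential growth at rate −λ₁ ≈ 3.453).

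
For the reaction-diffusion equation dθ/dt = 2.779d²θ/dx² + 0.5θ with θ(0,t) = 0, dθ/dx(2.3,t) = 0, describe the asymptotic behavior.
θ → 0. Diffusion dominates reaction (r=0.5 < κπ²/(4L²)≈1.3); solution decays.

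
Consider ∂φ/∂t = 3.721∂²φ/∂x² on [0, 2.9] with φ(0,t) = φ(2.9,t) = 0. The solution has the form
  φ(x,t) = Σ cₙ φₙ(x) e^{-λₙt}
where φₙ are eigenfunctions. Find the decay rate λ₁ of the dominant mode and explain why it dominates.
Eigenvalues: λₙ = 3.721n²π²/2.9².
First three modes:
  n=1: λ₁ = 3.721π²/2.9² ≈ 4.367
  n=2: λ₂ = 14.884π²/2.9² ≈ 17.467 (4× faster decay)
  n=3: λ₃ = 33.489π²/2.9² ≈ 39.301 (9× faster decay)
As t → ∞, higher modes decay exponentially faster. The n=1 mode dominates: φ ~ c₁ sin(πx/2.9) e^{-λ₁t}.
Decay rate: λ₁ = 3.721π²/2.9² ≈ 4.367.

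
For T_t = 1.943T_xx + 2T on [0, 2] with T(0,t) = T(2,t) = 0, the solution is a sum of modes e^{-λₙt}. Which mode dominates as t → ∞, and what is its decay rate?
Eigenvalues: λₙ = 1.943n²π²/2² - 2.
First three modes:
  n=1: λ₁ = 1.943π²/2² - 2 ≈ 2.794
  n=2: λ₂ = 7.772π²/2² - 2 ≈ 17.177
  n=3: λ₃ = 17.487π²/2² - 2 ≈ 41.147
Since 1.943π²/2² ≈ 4.794 > 2, all λₙ > 0.
The n=1 mode decays slowest → dominates as t → ∞.
Asymptotic: T ~ c₁ sin(πx/2) e^{-λ₁t} with decay rate λ₁ ≈ 2.794.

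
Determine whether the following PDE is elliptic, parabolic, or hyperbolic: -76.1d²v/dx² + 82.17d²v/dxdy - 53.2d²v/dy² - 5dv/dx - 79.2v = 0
Coefficients: A = -76.1, B = 82.17, C = -53.2. B² - 4AC = -9442.1711, which is negative, so the equation is elliptic.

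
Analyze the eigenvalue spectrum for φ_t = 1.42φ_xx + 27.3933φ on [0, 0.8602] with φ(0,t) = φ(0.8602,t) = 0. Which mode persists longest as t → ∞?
Eigenvalues: λₙ = 1.42n²π²/0.8602² - 27.3933.
First three modes:
  n=1: λ₁ = 1.42π²/0.8602² - 27.3933 ≈ -8.453
  n=2: λ₂ = 5.68π²/0.8602² - 27.3933 ≈ 48.368
  n=3: λ₃ = 12.78π²/0.8602² - 27.3933 ≈ 143.07
Since 1.42π²/0.8602² ≈ 18.94 < 27.3933, λ₁ < 0.
The n=1 mode grows fastest (−λₙ is largest for n=1) → dominates.
Asymptotic: φ ~ c₁ sin(πx/0.8602) e^{8.453t} (exponential growth at rate −λ₁ ≈ 8.453).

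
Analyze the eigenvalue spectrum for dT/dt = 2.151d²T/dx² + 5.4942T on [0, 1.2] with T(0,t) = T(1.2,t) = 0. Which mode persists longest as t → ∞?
Eigenvalues: λₙ = 2.151n²π²/1.2² - 5.4942.
First three modes:
  n=1: λ₁ = 2.151π²/1.2² - 5.4942 ≈ 9.249
  n=2: λ₂ = 8.604π²/1.2² - 5.4942 ≈ 53.477
  n=3: λ₃ = 19.359π²/1.2² - 5.4942 ≈ 127.19
Since 2.151π²/1.2² ≈ 14.743 > 5.4942, all λₙ > 0.
The n=1 mode decays slowest → dominates as t → ∞.
Asymptotic: T ~ c₁ sin(πx/1.2) e^{-λ₁t} with decay rate λ₁ ≈ 9.249.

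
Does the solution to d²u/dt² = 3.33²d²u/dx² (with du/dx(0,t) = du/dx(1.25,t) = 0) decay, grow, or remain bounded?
u oscillates about a mean that drifts linearly in t (generically unbounded; no decay). There is no damping, so the nonconstant modes persist as standing waves (energy conserved, no decay). But with Neumann conditions at both ends the constant mode has eigenvalue 0: the spatial mean M(t) of u satisfies M'' = 0, so M(t) = M(0) + M'(0)·t. Unless the initial velocity has zero mean (∫u_t(x,0)dx = 0), the solution grows linearly in t (unbounded, though not exponentially); if it does have zero mean, the solution stays bounded and simply oscillates.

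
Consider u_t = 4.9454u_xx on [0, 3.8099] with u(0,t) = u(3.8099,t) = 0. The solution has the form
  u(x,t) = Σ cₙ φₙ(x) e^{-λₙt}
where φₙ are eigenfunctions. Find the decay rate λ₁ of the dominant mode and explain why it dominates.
Eigenvalues: λₙ = 4.9454n²π²/3.8099².
First three modes:
  n=1: λ₁ = 4.9454π²/3.8099² ≈ 3.363
  n=2: λ₂ = 19.7816π²/3.8099² ≈ 13.45 (4× faster decay)
  n=3: λ₃ = 44.5086π²/3.8099² ≈ 30.263 (9× faster decay)
As t → ∞, higher modes decay exponentially faster. The n=1 mode dominates: u ~ c₁ sin(πx/3.8099) e^{-λ₁t}.
Decay rate: λ₁ = 4.9454π²/3.8099² ≈ 3.363.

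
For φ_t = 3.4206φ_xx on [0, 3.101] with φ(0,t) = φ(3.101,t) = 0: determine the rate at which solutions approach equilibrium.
Eigenvalues: λₙ = 3.4206n²π²/3.101².
First three modes:
  n=1: λ₁ = 3.4206π²/3.101² ≈ 3.511
  n=2: λ₂ = 13.6824π²/3.101² ≈ 14.043 (4× faster decay)
  n=3: λ₃ = 30.7854π²/3.101² ≈ 31.597 (9× faster decay)
As t → ∞, higher modes decay exponentially faster. The n=1 mode dominates: φ ~ c₁ sin(πx/3.101) e^{-λ₁t}.
Decay rate: λ₁ = 3.4206π²/3.101² ≈ 3.511.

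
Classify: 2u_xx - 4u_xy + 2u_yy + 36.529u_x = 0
Parabolic (discriminant = 0).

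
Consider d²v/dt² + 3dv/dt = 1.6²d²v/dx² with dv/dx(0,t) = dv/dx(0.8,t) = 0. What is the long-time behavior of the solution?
As t → ∞, v → constant (steady state). Damping (γ=3) dissipates the nonconstant modes; with Neumann BCs the spatial average obeys M''+γM'=0 and tends to a finite limit.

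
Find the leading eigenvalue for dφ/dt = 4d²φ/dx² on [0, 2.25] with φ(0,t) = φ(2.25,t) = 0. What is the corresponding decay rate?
Eigenvalues: λₙ = 4n²π²/2.25².
First three modes:
  n=1: λ₁ = 4π²/2.25² ≈ 7.798
  n=2: λ₂ = 16π²/2.25² ≈ 31.193 (4× faster decay)
  n=3: λ₃ = 36π²/2.25² ≈ 70.184 (9× faster decay)
As t → ∞, higher modes decay exponentially faster. The n=1 mode dominates: φ ~ c₁ sin(πx/2.25) e^{-λ₁t}.
Decay rate: λ₁ = 4π²/2.25² ≈ 7.798.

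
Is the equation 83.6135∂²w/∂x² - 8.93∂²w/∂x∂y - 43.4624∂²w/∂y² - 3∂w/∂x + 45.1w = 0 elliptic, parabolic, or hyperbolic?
Computing B² - 4AC with A = 83.6135, B = -8.93, C = -43.4624: discriminant = 14615.9184296 (positive). Answer: hyperbolic.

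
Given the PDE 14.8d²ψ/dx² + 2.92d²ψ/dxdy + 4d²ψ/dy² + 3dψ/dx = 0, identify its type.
The second-order coefficients are A = 14.8, B = 2.92, C = 4. Since B² - 4AC = -228.2736 < 0, this is an elliptic PDE.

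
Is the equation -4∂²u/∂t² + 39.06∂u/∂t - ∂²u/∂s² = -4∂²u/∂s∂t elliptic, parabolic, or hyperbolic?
Rewriting in standard form: -∂²u/∂s² + 4∂²u/∂s∂t - 4∂²u/∂t² + 39.06∂u/∂t = 0. Computing B² - 4AC with A = -1, B = 4, C = -4: discriminant = 0 (zero). Answer: parabolic.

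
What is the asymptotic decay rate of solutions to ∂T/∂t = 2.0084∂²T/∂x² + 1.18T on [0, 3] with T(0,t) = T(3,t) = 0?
Eigenvalues: λₙ = 2.0084n²π²/3² - 1.18.
First three modes:
  n=1: λ₁ = 2.0084π²/3² - 1.18 ≈ 1.022
  n=2: λ₂ = 8.0336π²/3² - 1.18 ≈ 7.63
  n=3: λ₃ = 18.0756π²/3² - 1.18 ≈ 18.642
Since 2.0084π²/3² ≈ 2.202 > 1.18, all λₙ > 0.
The n=1 mode decays slowest → dominates as t → ∞.
Asymptotic: T ~ c₁ sin(πx/3) e^{-λ₁t} with decay rate λ₁ ≈ 1.022.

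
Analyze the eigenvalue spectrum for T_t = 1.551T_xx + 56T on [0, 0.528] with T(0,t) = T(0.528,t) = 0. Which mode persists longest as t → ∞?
Eigenvalues: λₙ = 1.551n²π²/0.528² - 56.
First three modes:
  n=1: λ₁ = 1.551π²/0.528² - 56 ≈ -1.091
  n=2: λ₂ = 6.204π²/0.528² - 56 ≈ 163.636
  n=3: λ₃ = 13.959π²/0.528² - 56 ≈ 438.181
Since 1.551π²/0.528² ≈ 54.909 < 56, λ₁ < 0.
The n=1 mode grows fastest (−λₙ is largest for n=1) → dominates.
Asymptotic: T ~ c₁ sin(πx/0.528) e^{1.091t} (exponential growth at rate −λ₁ ≈ 1.091).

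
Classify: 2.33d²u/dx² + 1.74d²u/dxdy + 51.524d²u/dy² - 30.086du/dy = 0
Elliptic (discriminant = -477.17608).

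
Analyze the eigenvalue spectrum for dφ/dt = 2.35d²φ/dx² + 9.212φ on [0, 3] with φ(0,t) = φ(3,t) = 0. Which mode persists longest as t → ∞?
Eigenvalues: λₙ = 2.35n²π²/3² - 9.212.
First three modes:
  n=1: λ₁ = 2.35π²/3² - 9.212 ≈ -6.635
  n=2: λ₂ = 9.4π²/3² - 9.212 ≈ 1.096
  n=3: λ₃ = 21.15π²/3² - 9.212 ≈ 13.982
Since 2.35π²/3² ≈ 2.577 < 9.212, λ₁ < 0.
The n=1 mode grows fastest (−λₙ is largest for n=1) → dominates.
Asymptotic: φ ~ c₁ sin(πx/3) e^{6.635t} (exponential growth at rate −λ₁ ≈ 6.635).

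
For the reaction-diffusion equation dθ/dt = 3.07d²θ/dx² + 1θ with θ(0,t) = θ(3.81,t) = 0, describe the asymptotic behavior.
θ → 0. Diffusion dominates reaction (r=1 < κπ²/L²≈2.09); solution decays.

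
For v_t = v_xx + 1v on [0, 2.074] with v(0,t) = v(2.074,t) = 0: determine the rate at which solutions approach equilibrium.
Eigenvalues: λₙ = n²π²/2.074² - 1.
First three modes:
  n=1: λ₁ = π²/2.074² - 1 ≈ 1.294
  n=2: λ₂ = 4π²/2.074² - 1 ≈ 8.178
  n=3: λ₃ = 9π²/2.074² - 1 ≈ 19.65
Since π²/2.074² ≈ 2.294 > 1, all λₙ > 0.
The n=1 mode decays slowest → dominates as t → ∞.
Asymptotic: v ~ c₁ sin(πx/2.074) e^{-λ₁t} with decay rate λ₁ ≈ 1.294.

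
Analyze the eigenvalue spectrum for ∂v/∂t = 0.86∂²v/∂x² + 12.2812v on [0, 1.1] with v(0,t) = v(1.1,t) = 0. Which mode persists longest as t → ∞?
Eigenvalues: λₙ = 0.86n²π²/1.1² - 12.2812.
First three modes:
  n=1: λ₁ = 0.86π²/1.1² - 12.2812 ≈ -5.266
  n=2: λ₂ = 3.44π²/1.1² - 12.2812 ≈ 15.778
  n=3: λ₃ = 7.74π²/1.1² - 12.2812 ≈ 50.852
Since 0.86π²/1.1² ≈ 7.015 < 12.2812, λ₁ < 0.
The n=1 mode grows fastest (−λₙ is largest for n=1) → dominates.
Asymptotic: v ~ c₁ sin(πx/1.1) e^{5.266t} (exponential growth at rate −λ₁ ≈ 5.266).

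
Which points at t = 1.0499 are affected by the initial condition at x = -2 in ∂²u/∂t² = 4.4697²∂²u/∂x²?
Domain of influence: [-6.69273803, 2.69273803]. Data at x = -2 spreads outward at speed 4.4697.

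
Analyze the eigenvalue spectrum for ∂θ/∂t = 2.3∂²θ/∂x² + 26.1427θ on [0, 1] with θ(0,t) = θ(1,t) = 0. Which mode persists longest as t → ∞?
Eigenvalues: λₙ = 2.3n²π²/1² - 26.1427.
First three modes:
  n=1: λ₁ = 2.3π² - 26.1427 ≈ -3.443
  n=2: λ₂ = 9.2π² - 26.1427 ≈ 64.658
  n=3: λ₃ = 20.7π² - 26.1427 ≈ 178.158
Since 2.3π² ≈ 22.7 < 26.1427, λ₁ < 0.
The n=1 mode grows fastest (−λₙ is largest for n=1) → dominates.
Asymptotic: θ ~ c₁ sin(πx/1) e^{3.443t} (exponential growth at rate −λ₁ ≈ 3.443).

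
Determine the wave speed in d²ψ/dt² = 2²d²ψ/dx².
Speed = 2. Information travels along characteristics x = x₀ ± 2t.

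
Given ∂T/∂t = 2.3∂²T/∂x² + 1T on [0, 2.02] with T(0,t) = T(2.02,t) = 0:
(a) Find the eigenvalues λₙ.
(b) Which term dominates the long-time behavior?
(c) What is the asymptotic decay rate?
Eigenvalues: λₙ = 2.3n²π²/2.02² - 1.
First three modes:
  n=1: λ₁ = 2.3π²/2.02² - 1 ≈ 4.563
  n=2: λ₂ = 9.2π²/2.02² - 1 ≈ 21.253
  n=3: λ₃ = 20.7π²/2.02² - 1 ≈ 49.069
Since 2.3π²/2.02² ≈ 5.563 > 1, all λₙ > 0.
The n=1 mode decays slowest → dominates as t → ∞.
Asymptotic: T ~ c₁ sin(πx/2.02) e^{-λ₁t} with decay rate λ₁ ≈ 4.563.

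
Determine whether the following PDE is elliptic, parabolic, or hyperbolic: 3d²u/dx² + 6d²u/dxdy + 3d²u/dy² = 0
Coefficients: A = 3, B = 6, C = 3. B² - 4AC = 0, which is zero, so the equation is parabolic.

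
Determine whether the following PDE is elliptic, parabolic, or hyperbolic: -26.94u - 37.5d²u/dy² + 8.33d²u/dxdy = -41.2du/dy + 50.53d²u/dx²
Rewriting in standard form: -50.53d²u/dx² + 8.33d²u/dxdy - 37.5d²u/dy² + 41.2du/dy - 26.94u = 0. Coefficients: A = -50.53, B = 8.33, C = -37.5. B² - 4AC = -7510.1111, which is negative, so the equation is elliptic.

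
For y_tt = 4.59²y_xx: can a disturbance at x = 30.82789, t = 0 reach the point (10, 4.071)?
No. The domain of dependence is [-8.68589, 28.68589], and 30.82789 is outside this interval.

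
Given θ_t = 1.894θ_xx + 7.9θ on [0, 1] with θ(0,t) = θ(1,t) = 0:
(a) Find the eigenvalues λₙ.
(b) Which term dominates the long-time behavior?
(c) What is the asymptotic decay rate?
Eigenvalues: λₙ = 1.894n²π²/1² - 7.9.
First three modes:
  n=1: λ₁ = 1.894π² - 7.9 ≈ 10.793
  n=2: λ₂ = 7.576π² - 7.9 ≈ 66.872
  n=3: λ₃ = 17.046π² - 7.9 ≈ 160.337
Since 1.894π² ≈ 18.693 > 7.9, all λₙ > 0.
The n=1 mode decays slowest → dominates as t → ∞.
Asymptotic: θ ~ c₁ sin(πx/1) e^{-λ₁t} with decay rate λ₁ ≈ 10.793.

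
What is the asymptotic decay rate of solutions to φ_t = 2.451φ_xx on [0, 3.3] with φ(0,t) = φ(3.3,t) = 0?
Eigenvalues: λₙ = 2.451n²π²/3.3².
First three modes:
  n=1: λ₁ = 2.451π²/3.3² ≈ 2.221
  n=2: λ₂ = 9.804π²/3.3² ≈ 8.885 (4× faster decay)
  n=3: λ₃ = 22.059π²/3.3² ≈ 19.992 (9× faster decay)
As t → ∞, higher modes decay exponentially faster. The n=1 mode dominates: φ ~ c₁ sin(πx/3.3) e^{-λ₁t}.
Decay rate: λ₁ = 2.451π²/3.3² ≈ 2.221.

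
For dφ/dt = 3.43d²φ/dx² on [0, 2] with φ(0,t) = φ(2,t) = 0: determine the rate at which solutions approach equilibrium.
Eigenvalues: λₙ = 3.43n²π²/2².
First three modes:
  n=1: λ₁ = 3.43π²/2² ≈ 8.463
  n=2: λ₂ = 13.72π²/2² ≈ 33.853 (4× faster decay)
  n=3: λ₃ = 30.87π²/2² ≈ 76.169 (9× faster decay)
As t → ∞, higher modes decay exponentially faster. The n=1 mode dominates: φ ~ c₁ sin(πx/2) e^{-λ₁t}.
Decay rate: λ₁ = 3.43π²/2² ≈ 8.463.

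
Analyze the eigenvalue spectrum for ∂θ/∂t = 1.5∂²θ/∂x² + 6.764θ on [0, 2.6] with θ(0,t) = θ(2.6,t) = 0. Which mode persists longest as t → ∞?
Eigenvalues: λₙ = 1.5n²π²/2.6² - 6.764.
First three modes:
  n=1: λ₁ = 1.5π²/2.6² - 6.764 ≈ -4.574
  n=2: λ₂ = 6π²/2.6² - 6.764 ≈ 1.996
  n=3: λ₃ = 13.5π²/2.6² - 6.764 ≈ 12.946
Since 1.5π²/2.6² ≈ 2.19 < 6.764, λ₁ < 0.
The n=1 mode grows fastest (−λₙ is largest for n=1) → dominates.
Asymptotic: θ ~ c₁ sin(πx/2.6) e^{4.574t} (exponential growth at rate −λ₁ ≈ 4.574).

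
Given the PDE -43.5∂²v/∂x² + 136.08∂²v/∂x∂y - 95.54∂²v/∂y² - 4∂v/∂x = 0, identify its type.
The second-order coefficients are A = -43.5, B = 136.08, C = -95.54. Since B² - 4AC = 1893.8064 > 0, this is a hyperbolic PDE.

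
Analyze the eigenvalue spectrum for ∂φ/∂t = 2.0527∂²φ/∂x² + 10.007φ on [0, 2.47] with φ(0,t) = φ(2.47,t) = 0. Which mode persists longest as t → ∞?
Eigenvalues: λₙ = 2.0527n²π²/2.47² - 10.007.
First three modes:
  n=1: λ₁ = 2.0527π²/2.47² - 10.007 ≈ -6.686
  n=2: λ₂ = 8.2108π²/2.47² - 10.007 ≈ 3.276
  n=3: λ₃ = 18.4743π²/2.47² - 10.007 ≈ 19.879
Since 2.0527π²/2.47² ≈ 3.321 < 10.007, λ₁ < 0.
The n=1 mode grows fastest (−λₙ is largest for n=1) → dominates.
Asymptotic: φ ~ c₁ sin(πx/2.47) e^{6.686t} (exponential growth at rate −λ₁ ≈ 6.686).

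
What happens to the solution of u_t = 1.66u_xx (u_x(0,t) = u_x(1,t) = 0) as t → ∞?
u → constant (steady state). Heat is conserved (no flux at boundaries); solution approaches the spatial average.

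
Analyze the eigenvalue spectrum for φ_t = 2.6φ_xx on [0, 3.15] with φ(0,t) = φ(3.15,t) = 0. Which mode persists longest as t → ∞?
Eigenvalues: λₙ = 2.6n²π²/3.15².
First three modes:
  n=1: λ₁ = 2.6π²/3.15² ≈ 2.586
  n=2: λ₂ = 10.4π²/3.15² ≈ 10.345 (4× faster decay)
  n=3: λ₃ = 23.4π²/3.15² ≈ 23.275 (9× faster decay)
As t → ∞, higher modes decay exponentially faster. The n=1 mode dominates: φ ~ c₁ sin(πx/3.15) e^{-λ₁t}.
Decay rate: λ₁ = 2.6π²/3.15² ≈ 2.586.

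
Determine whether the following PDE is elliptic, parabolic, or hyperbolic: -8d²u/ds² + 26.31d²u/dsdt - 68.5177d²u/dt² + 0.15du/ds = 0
Coefficients: A = -8, B = 26.31, C = -68.5177. B² - 4AC = -1500.3503, which is negative, so the equation is elliptic.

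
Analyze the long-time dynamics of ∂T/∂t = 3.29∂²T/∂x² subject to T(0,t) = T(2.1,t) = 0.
Long-time behavior: T → 0. Heat diffuses out through both boundaries.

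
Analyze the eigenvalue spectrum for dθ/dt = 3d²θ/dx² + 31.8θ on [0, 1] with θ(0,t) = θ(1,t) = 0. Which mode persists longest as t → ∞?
Eigenvalues: λₙ = 3n²π²/1² - 31.8.
First three modes:
  n=1: λ₁ = 3π² - 31.8 ≈ -2.191
  n=2: λ₂ = 12π² - 31.8 ≈ 86.635
  n=3: λ₃ = 27π² - 31.8 ≈ 234.679
Since 3π² ≈ 29.609 < 31.8, λ₁ < 0.
The n=1 mode grows fastest (−λₙ is largest for n=1) → dominates.
Asymptotic: θ ~ c₁ sin(πx/1) e^{2.191t} (exponential growth at rate −λ₁ ≈ 2.191).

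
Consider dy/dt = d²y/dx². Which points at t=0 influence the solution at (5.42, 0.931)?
The entire real line. The heat equation has infinite propagation speed: any initial disturbance instantly affects all points (though exponentially small far away).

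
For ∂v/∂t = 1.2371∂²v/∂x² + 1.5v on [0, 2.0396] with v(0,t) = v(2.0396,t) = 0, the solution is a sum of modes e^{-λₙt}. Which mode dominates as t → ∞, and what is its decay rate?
Eigenvalues: λₙ = 1.2371n²π²/2.0396² - 1.5.
First three modes:
  n=1: λ₁ = 1.2371π²/2.0396² - 1.5 ≈ 1.435
  n=2: λ₂ = 4.9484π²/2.0396² - 1.5 ≈ 10.24
  n=3: λ₃ = 11.1339π²/2.0396² - 1.5 ≈ 24.915
Since 1.2371π²/2.0396² ≈ 2.935 > 1.5, all λₙ > 0.
The n=1 mode decays slowest → dominates as t → ∞.
Asymptotic: v ~ c₁ sin(πx/2.0396) e^{-λ₁t} with decay rate λ₁ ≈ 1.435.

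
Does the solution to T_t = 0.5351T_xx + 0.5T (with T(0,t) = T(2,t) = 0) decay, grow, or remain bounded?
T → 0. Diffusion dominates reaction (r=0.5 < κπ²/L²≈1.32); solution decays.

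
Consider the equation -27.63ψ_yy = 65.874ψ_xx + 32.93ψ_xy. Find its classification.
Rewriting in standard form: -65.874ψ_xx - 32.93ψ_xy - 27.63ψ_yy = 0. Elliptic. (A = -65.874, B = -32.93, C = -27.63 gives B² - 4AC = -6196.00958.)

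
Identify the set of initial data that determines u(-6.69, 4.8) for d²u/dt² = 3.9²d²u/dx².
Domain of dependence: [-25.41, 12.03]. Signals travel at speed 3.9, so data within |x - -6.69| ≤ 3.9·4.8 = 18.72 can reach the point.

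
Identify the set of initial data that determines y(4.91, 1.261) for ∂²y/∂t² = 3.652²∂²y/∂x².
Domain of dependence: [0.304828, 9.515172]. Signals travel at speed 3.652, so data within |x - 4.91| ≤ 3.652·1.261 = 4.605172 can reach the point.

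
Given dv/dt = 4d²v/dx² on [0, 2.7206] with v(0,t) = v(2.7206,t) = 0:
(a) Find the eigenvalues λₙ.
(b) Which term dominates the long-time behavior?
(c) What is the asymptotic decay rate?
Eigenvalues: λₙ = 4n²π²/2.7206².
First three modes:
  n=1: λ₁ = 4π²/2.7206² ≈ 5.334
  n=2: λ₂ = 16π²/2.7206² ≈ 21.335 (4× faster decay)
  n=3: λ₃ = 36π²/2.7206² ≈ 48.003 (9× faster decay)
As t → ∞, higher modes decay exponentially faster. The n=1 mode dominates: v ~ c₁ sin(πx/2.7206) e^{-λ₁t}.
Decay rate: λ₁ = 4π²/2.7206² ≈ 5.334.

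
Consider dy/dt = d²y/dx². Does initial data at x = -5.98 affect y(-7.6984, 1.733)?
Yes, for any finite x. The heat equation has infinite propagation speed, so all initial data affects all points at any t > 0.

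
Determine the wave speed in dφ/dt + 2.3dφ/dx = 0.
Speed = 2.3. Information travels along x - 2.3t = const (rightward).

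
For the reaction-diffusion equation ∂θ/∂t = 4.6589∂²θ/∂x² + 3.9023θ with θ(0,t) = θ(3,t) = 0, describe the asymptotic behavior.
θ → 0. Diffusion dominates reaction (r=3.9023 < κπ²/L²≈5.11); solution decays.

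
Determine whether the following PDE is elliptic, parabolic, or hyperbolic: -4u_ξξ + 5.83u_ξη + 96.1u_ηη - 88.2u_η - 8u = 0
Coefficients: A = -4, B = 5.83, C = 96.1. B² - 4AC = 1571.5889, which is positive, so the equation is hyperbolic.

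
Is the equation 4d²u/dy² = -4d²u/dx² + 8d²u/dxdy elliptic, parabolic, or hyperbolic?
Rewriting in standard form: 4d²u/dx² - 8d²u/dxdy + 4d²u/dy² = 0. Computing B² - 4AC with A = 4, B = -8, C = 4: discriminant = 0 (zero). Answer: parabolic.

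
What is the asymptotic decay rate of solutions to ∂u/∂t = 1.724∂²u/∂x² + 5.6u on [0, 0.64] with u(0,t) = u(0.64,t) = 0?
Eigenvalues: λₙ = 1.724n²π²/0.64² - 5.6.
First three modes:
  n=1: λ₁ = 1.724π²/0.64² - 5.6 ≈ 35.941
  n=2: λ₂ = 6.896π²/0.64² - 5.6 ≈ 160.564
  n=3: λ₃ = 15.516π²/0.64² - 5.6 ≈ 368.269
Since 1.724π²/0.64² ≈ 41.541 > 5.6, all λₙ > 0.
The n=1 mode decays slowest → dominates as t → ∞.
Asymptotic: u ~ c₁ sin(πx/0.64) e^{-λ₁t} with decay rate λ₁ ≈ 35.941.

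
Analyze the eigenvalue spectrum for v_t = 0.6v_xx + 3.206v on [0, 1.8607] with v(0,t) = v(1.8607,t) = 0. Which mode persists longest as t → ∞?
Eigenvalues: λₙ = 0.6n²π²/1.8607² - 3.206.
First three modes:
  n=1: λ₁ = 0.6π²/1.8607² - 3.206 ≈ -1.496
  n=2: λ₂ = 2.4π²/1.8607² - 3.206 ≈ 3.636
  n=3: λ₃ = 5.4π²/1.8607² - 3.206 ≈ 12.188
Since 0.6π²/1.8607² ≈ 1.71 < 3.206, λ₁ < 0.
The n=1 mode grows fastest (−λₙ is largest for n=1) → dominates.
Asymptotic: v ~ c₁ sin(πx/1.8607) e^{1.496t} (exponential growth at rate −λ₁ ≈ 1.496).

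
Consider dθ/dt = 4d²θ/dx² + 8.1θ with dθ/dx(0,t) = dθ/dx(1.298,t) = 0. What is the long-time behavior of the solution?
As t → ∞, θ grows unboundedly. With Neumann BCs the constant mode has diffusion eigenvalue 0, so any r > 0 makes it grow like e^(8.1t); solution grows exponentially.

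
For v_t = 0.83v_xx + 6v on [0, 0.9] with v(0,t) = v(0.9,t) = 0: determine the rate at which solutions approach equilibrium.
Eigenvalues: λₙ = 0.83n²π²/0.9² - 6.
First three modes:
  n=1: λ₁ = 0.83π²/0.9² - 6 ≈ 4.113
  n=2: λ₂ = 3.32π²/0.9² - 6 ≈ 34.453
  n=3: λ₃ = 7.47π²/0.9² - 6 ≈ 85.02
Since 0.83π²/0.9² ≈ 10.113 > 6, all λₙ > 0.
The n=1 mode decays slowest → dominates as t → ∞.
Asymptotic: v ~ c₁ sin(πx/0.9) e^{-λ₁t} with decay rate λ₁ ≈ 4.113.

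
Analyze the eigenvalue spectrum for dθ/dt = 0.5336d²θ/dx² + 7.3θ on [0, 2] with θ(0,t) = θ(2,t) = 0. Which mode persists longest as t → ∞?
Eigenvalues: λₙ = 0.5336n²π²/2² - 7.3.
First three modes:
  n=1: λ₁ = 0.5336π²/2² - 7.3 ≈ -5.983
  n=2: λ₂ = 2.1344π²/2² - 7.3 ≈ -2.034
  n=3: λ₃ = 4.8024π²/2² - 7.3 ≈ 4.549
Since 0.5336π²/2² ≈ 1.317 < 7.3, λ₁ < 0.
The n=1 mode grows fastest (−λₙ is largest for n=1) → dominates.
Asymptotic: θ ~ c₁ sin(πx/2) e^{5.983t} (exponential growth at rate −λ₁ ≈ 5.983).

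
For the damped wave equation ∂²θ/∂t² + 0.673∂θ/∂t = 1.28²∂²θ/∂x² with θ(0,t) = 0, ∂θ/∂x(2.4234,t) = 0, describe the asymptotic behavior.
θ → 0. Damping (γ=0.673) dissipates energy; oscillations decay exponentially.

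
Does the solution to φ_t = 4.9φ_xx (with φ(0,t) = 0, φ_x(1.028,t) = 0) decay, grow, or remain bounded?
φ → 0. Heat escapes through the Dirichlet boundary.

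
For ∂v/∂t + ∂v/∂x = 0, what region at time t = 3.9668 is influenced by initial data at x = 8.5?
At x = 12.4668. The characteristic carries data from (8.5, 0) to (12.4668, 3.9668).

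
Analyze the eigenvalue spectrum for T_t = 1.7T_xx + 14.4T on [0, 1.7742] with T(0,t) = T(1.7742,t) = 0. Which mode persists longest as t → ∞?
Eigenvalues: λₙ = 1.7n²π²/1.7742² - 14.4.
First three modes:
  n=1: λ₁ = 1.7π²/1.7742² - 14.4 ≈ -9.07
  n=2: λ₂ = 6.8π²/1.7742² - 14.4 ≈ 6.921
  n=3: λ₃ = 15.3π²/1.7742² - 14.4 ≈ 33.572
Since 1.7π²/1.7742² ≈ 5.33 < 14.4, λ₁ < 0.
The n=1 mode grows fastest (−λₙ is largest for n=1) → dominates.
Asymptotic: T ~ c₁ sin(πx/1.7742) e^{9.07t} (exponential growth at rate −λ₁ ≈ 9.07).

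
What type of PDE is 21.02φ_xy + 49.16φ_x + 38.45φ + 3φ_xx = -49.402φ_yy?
Rewriting in standard form: 3φ_xx + 21.02φ_xy + 49.402φ_yy + 49.16φ_x + 38.45φ = 0. With A = 3, B = 21.02, C = 49.402, the discriminant is -150.9836. This is an elliptic PDE.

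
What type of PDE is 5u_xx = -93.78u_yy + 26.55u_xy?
Rewriting in standard form: 5u_xx - 26.55u_xy + 93.78u_yy = 0. With A = 5, B = -26.55, C = 93.78, the discriminant is -1170.6975. This is an elliptic PDE.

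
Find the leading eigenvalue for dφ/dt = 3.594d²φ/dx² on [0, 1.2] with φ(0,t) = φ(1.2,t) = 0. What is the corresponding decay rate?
Eigenvalues: λₙ = 3.594n²π²/1.2².
First three modes:
  n=1: λ₁ = 3.594π²/1.2² ≈ 24.633
  n=2: λ₂ = 14.376π²/1.2² ≈ 98.532 (4× faster decay)
  n=3: λ₃ = 32.346π²/1.2² ≈ 221.696 (9× faster decay)
As t → ∞, higher modes decay exponentially faster. The n=1 mode dominates: φ ~ c₁ sin(πx/1.2) e^{-λ₁t}.
Decay rate: λ₁ = 3.594π²/1.2² ≈ 24.633.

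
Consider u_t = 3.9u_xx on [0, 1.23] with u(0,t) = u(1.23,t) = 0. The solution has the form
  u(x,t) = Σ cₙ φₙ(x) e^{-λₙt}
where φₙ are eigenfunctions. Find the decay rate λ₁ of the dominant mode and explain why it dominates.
Eigenvalues: λₙ = 3.9n²π²/1.23².
First three modes:
  n=1: λ₁ = 3.9π²/1.23² ≈ 25.442
  n=2: λ₂ = 15.6π²/1.23² ≈ 101.769 (4× faster decay)
  n=3: λ₃ = 35.1π²/1.23² ≈ 228.98 (9× faster decay)
As t → ∞, higher modes decay exponentially faster. The n=1 mode dominates: u ~ c₁ sin(πx/1.23) e^{-λ₁t}.
Decay rate: λ₁ = 3.9π²/1.23² ≈ 25.442.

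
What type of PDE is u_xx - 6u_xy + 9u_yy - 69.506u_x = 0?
With A = 1, B = -6, C = 9, the discriminant is 0. This is a parabolic PDE.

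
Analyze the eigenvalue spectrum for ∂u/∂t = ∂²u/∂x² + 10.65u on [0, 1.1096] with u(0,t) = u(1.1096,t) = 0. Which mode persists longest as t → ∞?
Eigenvalues: λₙ = n²π²/1.1096² - 10.65.
First three modes:
  n=1: λ₁ = π²/1.1096² - 10.65 ≈ -2.634
  n=2: λ₂ = 4π²/1.1096² - 10.65 ≈ 21.415
  n=3: λ₃ = 9π²/1.1096² - 10.65 ≈ 61.496
Since π²/1.1096² ≈ 8.016 < 10.65, λ₁ < 0.
The n=1 mode grows fastest (−λₙ is largest for n=1) → dominates.
Asymptotic: u ~ c₁ sin(πx/1.1096) e^{2.634t} (exponential growth at rate −λ₁ ≈ 2.634).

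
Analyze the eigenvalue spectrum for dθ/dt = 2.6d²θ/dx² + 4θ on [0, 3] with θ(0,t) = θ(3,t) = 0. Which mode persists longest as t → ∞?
Eigenvalues: λₙ = 2.6n²π²/3² - 4.
First three modes:
  n=1: λ₁ = 2.6π²/3² - 4 ≈ -1.149
  n=2: λ₂ = 10.4π²/3² - 4 ≈ 7.405
  n=3: λ₃ = 23.4π²/3² - 4 ≈ 21.661
Since 2.6π²/3² ≈ 2.851 < 4, λ₁ < 0.
The n=1 mode grows fastest (−λₙ is largest for n=1) → dominates.
Asymptotic: θ ~ c₁ sin(πx/3) e^{1.149t} (exponential growth at rate −λ₁ ≈ 1.149).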